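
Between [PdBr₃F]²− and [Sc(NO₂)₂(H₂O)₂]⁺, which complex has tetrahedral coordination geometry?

[Sc(NO₂)₂(H₂O)₂]⁺

For [PdBr₃F]²−: Ligand charges: each bromide is −1; each fluoride is −1. With an overall charge of −2 the palladium centre must be in the +2 oxidation state. Pd sits in group 10, so the d-electron count is 10 − 2 = 8. A 4d d⁸ ion has a large crystal-field splitting; square planar leaves the high-energy d_{x²−y²} orbital empty and maximises CFSE. → square planar.
For [Sc(NO₂)₂(H₂O)₂]⁺: Each nitro (N-bound nitrite) is −1; water is neutral; balancing the +1 overall charge requires Sc(III). Group 3 minus oxidation state 3 gives a d⁰ configuration. A d⁰ ion has no crystal-field stabilisation preference between square planar and tetrahedral, so four ligands adopt the sterically favoured tetrahedral geometry. → tetrahedral.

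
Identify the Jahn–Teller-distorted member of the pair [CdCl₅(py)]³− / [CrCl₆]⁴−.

[CrCl₆]⁴−

[CdCl₅(py)]³−: Ligand charges: each chloride is −1; pyridine is neutral. With an overall charge of −3 the cadmium centre must be in the +2 oxidation state. Group 12 minus oxidation state 2 gives a d¹⁰ configuration. The d¹⁰ configuration leaves the e_g set evenly filled (or empty) — no strong Jahn–Teller driving force.
[CrCl₆]⁴−: Ligand charges: each chloride is −1. With an overall charge of −4 the chromium centre must be in the +2 oxidation state. Cr sits in group 6, so the d-electron count is 6 − 2 = 4. Chloride is a weak-field ligand for a first-row metal, so the complex is high-spin. The t₂g³e_g¹ (high-spin) configuration has an unevenly filled e_g set; the Jahn–Teller theorem predicts a tetragonal distortion (typically axial elongation) to lift the degeneracy.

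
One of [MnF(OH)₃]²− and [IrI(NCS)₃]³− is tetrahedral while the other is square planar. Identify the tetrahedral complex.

For [MnF(OH)₃]²−: Each fluoride is −1; each hydroxide is −1; balancing the −2 overall charge requires Mn(II). Group 7 minus oxidation state 2 gives a d⁵ configuration. A high-spin d⁵ ion has zero CFSE in either geometry, so four ligands adopt the sterically favoured tetrahedral geometry. → tetrahedral.
For [IrI(NCS)₃]³−: Summing ligand charges against the −3 overall charge gives an oxidation state of +1 for iridium. Group 9 minus oxidation state 1 gives a d⁸ configuration. A 5d d⁸ ion has a large crystal-field splitting; square planar leaves the high-energy d_{x²−y²} orbital empty and maximises CFSE. → square planar.

[MnF(OH)₃]²−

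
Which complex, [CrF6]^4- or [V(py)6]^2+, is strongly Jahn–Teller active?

[CrF6]^4-: Summing ligand charges against the −4 overall charge gives an oxidation state of +2 for chromium. Group 6 minus oxidation state 2 gives a d⁴ configuration. Fluoride is a weak-field ligand for a first-row metal, so the complex is high-spin. The t₂g³e_g¹ (high-spin) configuration has an unevenly filled e_g set; the Jahn–Teller theorem predicts a tetragonal distortion (typically axial elongation) to lift the degeneracy.
[V(py)6]^2+: Summing ligand charges against the +2 overall charge gives an oxidation state of +2 for vanadium. V sits in group 5, so the d-electron count is 5 − 2 = 3. The d³ configuration leaves the e_g set evenly filled (or empty) — no strong Jahn–Teller driving force.

[CrF6]^4-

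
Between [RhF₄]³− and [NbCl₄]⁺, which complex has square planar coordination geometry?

For [RhF₄]³−: Each fluoride is −1; balancing the −3 overall charge requires Rh(I). Rh sits in group 9, so the d-electron count is 9 − 1 = 8. A 4d d⁸ ion has a large crystal-field splitting; square planar leaves the high-energy d_{x²−y²} orbital empty and maximises CFSE. → square planar.
For [NbCl₄]⁺: Ligand charges: each chloride is −1. With an overall charge of +1 the niobium centre must be in the +5 oxidation state. Group 5 minus oxidation state 5 gives a d⁰ configuration. A d⁰ ion has no crystal-field stabilisation preference between square planar and tetrahedral, so four ligands adopt the sterically favoured tetrahedral geometry. → tetrahedral.

[RhF₄]³−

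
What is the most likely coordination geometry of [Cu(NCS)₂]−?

Each isothiocyanate is −1; balancing the −1 overall charge requires Cu(I).
Cu sits in group 11, so the d-electron count is 11 − 1 = 10.
Coordination number: 2.
A d¹⁰ ion with only two ligands adopts a linear arrangement (sp hybridisation; no CFSE preference).

linear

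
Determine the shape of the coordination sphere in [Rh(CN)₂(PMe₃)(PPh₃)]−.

Ligand charges: each cyanide is −1; trimethylphosphine is neutral; triphenylphosphine is neutral. With an overall charge of −1 the rhodium centre must be in the +1 oxidation state.
Rh sits in group 9, so the d-electron count is 9 − 1 = 8.
With 4 monodentate ligands the coordination number is 4.
A 4d d⁸ ion has a large crystal-field splitting; square planar leaves the high-energy d_{x²−y²} orbital empty and maximises CFSE.

square planar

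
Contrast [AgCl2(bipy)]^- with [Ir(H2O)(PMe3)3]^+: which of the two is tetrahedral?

For [AgCl2(bipy)]^-: Summing ligand charges against the −1 overall charge gives an oxidation state of +1 for silver. Silver is a group-11 element; Ag(I) is therefore d¹⁰. A d¹⁰ ion has no crystal-field stabilisation preference between square planar and tetrahedral, so four ligands adopt the sterically favoured tetrahedral geometry. → tetrahedral.
For [Ir(H2O)(PMe3)3]^+: Water is neutral; trimethylphosphine is neutral; balancing the +1 overall charge requires Ir(I). Group 9 minus oxidation state 1 gives a d⁸ configuration. A 5d d⁸ ion has a large crystal-field splitting; square planar leaves the high-energy d_{x²−y²} orbital empty and maximises CFSE. → square planar.

[AgCl2(bipy)]^-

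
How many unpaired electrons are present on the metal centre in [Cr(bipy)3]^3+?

3 unpaired electrons

Summing ligand charges against the +3 overall charge gives an oxidation state of +3 for chromium.
Cr sits in group 6, so the d-electron count is 6 − 3 = 3.
Counting donor atoms: 3×2,2′-bipyridine (bidentate) → 6 donors. Coordination number = 6.
In an octahedral field the d³ configuration is t₂g³e_g⁰ (only one arrangement possible), giving 3 unpaired electrons.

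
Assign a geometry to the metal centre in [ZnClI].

linear

Summing ligand charges against the 0 overall charge gives an oxidation state of +2 for zinc.
Group 12 minus oxidation state 2 gives a d¹⁰ configuration.
With 2 monodentate ligands the coordination number is 2.
A d¹⁰ ion with only two ligands adopts a linear arrangement (sp hybridisation; no CFSE preference).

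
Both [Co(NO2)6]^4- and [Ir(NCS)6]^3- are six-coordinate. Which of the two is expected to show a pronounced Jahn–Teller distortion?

[Co(NO2)6]^4-

[Co(NO2)6]^4-: Summing ligand charges against the −4 overall charge gives an oxidation state of +2 for cobalt. Group 9 minus oxidation state 2 gives a d⁷ configuration. Nitro (N-bound nitrite) is a strong-field ligand (high in the spectrochemical series) for a first-row metal, so the complex is low-spin. The t₂g⁶e_g¹ (low-spin) configuration has an unevenly filled e_g set; the Jahn–Teller theorem predicts a tetragonal distortion (typically axial elongation) to lift the degeneracy.
[Ir(NCS)6]^3-: Ligand charges: each isothiocyanate is −1. With an overall charge of −3 the iridium centre must be in the +3 oxidation state. Iridium is a group-9 element; Ir(III) is therefore d⁶. A 5d ion has a large Δₒ and is invariably low-spin. The d⁶ configuration leaves the e_g set evenly filled (or empty) — no strong Jahn–Teller driving force.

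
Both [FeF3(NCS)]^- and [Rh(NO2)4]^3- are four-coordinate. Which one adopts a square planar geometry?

For [FeF3(NCS)]^-: Summing ligand charges against the −1 overall charge gives an oxidation state of +3 for iron. Group 8 minus oxidation state 3 gives a d⁵ configuration. A high-spin d⁵ ion has zero CFSE in either geometry, so four ligands adopt the sterically favoured tetrahedral geometry. → tetrahedral.
For [Rh(NO2)4]^3-: Summing ligand charges against the −3 overall charge gives an oxidation state of +1 for rhodium. Group 9 minus oxidation state 1 gives a d⁸ configuration. A 4d d⁸ ion has a large crystal-field splitting; square planar leaves the high-energy d_{x²−y²} orbital empty and maximises CFSE. → square planar.

[Rh(NO2)4]^3-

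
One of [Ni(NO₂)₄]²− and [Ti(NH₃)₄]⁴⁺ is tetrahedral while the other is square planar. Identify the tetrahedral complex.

For [Ni(NO₂)₄]²−: Summing ligand charges against the −2 overall charge gives an oxidation state of +2 for nickel. Nickel is a group-10 element; Ni(II) is therefore d⁸. Nitro (N-bound nitrite) is a strong-field ligand (high in the spectrochemical series). A 3d d⁸ ion with strong-field ligands gains enough CFSE to favour square planar over tetrahedral. → square planar.
For [Ti(NH₃)₄]⁴⁺: Ligand charges: ammonia is neutral. With an overall charge of +4 the titanium centre must be in the +4 oxidation state. Ti sits in group 4, so the d-electron count is 4 − 4 = 0. A d⁰ ion has no crystal-field stabilisation preference between square planar and tetrahedral, so four ligands adopt the sterically favoured tetrahedral geometry. → tetrahedral.

[Ti(NH₃)₄]⁴⁺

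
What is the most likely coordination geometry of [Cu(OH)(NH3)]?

linear

Ligand charges: each hydroxide is −1; ammonia is neutral. With an overall charge of 0 the copper centre must be in the +1 oxidation state.
Copper is a group-11 element; Cu(I) is therefore d¹⁰.
Coordination number: 2.
A d¹⁰ ion with only two ligands adopts a linear arrangement (sp hybridisation; no CFSE preference).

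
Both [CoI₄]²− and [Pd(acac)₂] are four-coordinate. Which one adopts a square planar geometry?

[Pd(acac)₂]

For [CoI₄]²−: Ligand charges: each iodide is −1. With an overall charge of −2 the cobalt centre must be in the +2 oxidation state. Cobalt is a group-9 element; Co(II) is therefore d⁷. For a high-spin 3d d⁷ ion with weak-field ligands the small Δₜ gives little square-planar CFSE advantage, so four ligands adopt the sterically favoured tetrahedral geometry. → tetrahedral.
For [Pd(acac)₂]: Ligand charges: each acetylacetonate is −1. With an overall charge of 0 the palladium centre must be in the +2 oxidation state. Pd sits in group 10, so the d-electron count is 10 − 2 = 8. A 4d d⁸ ion has a large crystal-field splitting; square planar leaves the high-energy d_{x²−y²} orbital empty and maximises CFSE. → square planar.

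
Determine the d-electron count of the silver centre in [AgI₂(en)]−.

d10

Each iodide is −1; ethylenediamine is neutral; balancing the −1 overall charge requires Ag(I).
Ag sits in group 11, so the d-electron count is 11 − 1 = 10.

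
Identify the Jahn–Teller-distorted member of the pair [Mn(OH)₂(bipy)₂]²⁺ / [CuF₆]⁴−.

[CuF₆]⁴−

[Mn(OH)₂(bipy)₂]²⁺: Ligand charges: each hydroxide is −1; 2,2′-bipyridine is neutral. With an overall charge of +2 the manganese centre must be in the +4 oxidation state. Manganese is a group-7 element; Mn(IV) is therefore d³. The d³ configuration leaves the e_g set evenly filled (or empty) — no strong Jahn–Teller driving force.
[CuF₆]⁴−: Summing ligand charges against the −4 overall charge gives an oxidation state of +2 for copper. Group 11 minus oxidation state 2 gives a d⁹ configuration. The t₂g⁶e_g³ configuration has an unevenly filled e_g set; the Jahn–Teller theorem predicts a tetragonal distortion (typically axial elongation) to lift the degeneracy.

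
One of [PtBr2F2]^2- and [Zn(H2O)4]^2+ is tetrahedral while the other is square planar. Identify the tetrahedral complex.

[Zn(H2O)4]^2+

For [PtBr2F2]^2-: Ligand charges: each bromide is −1; each fluoride is −1. With an overall charge of −2 the platinum centre must be in the +2 oxidation state. Platinum is a group-10 element; Pt(II) is therefore d⁸. A 5d d⁸ ion has a large crystal-field splitting; square planar leaves the high-energy d_{x²−y²} orbital empty and maximises CFSE. → square planar.
For [Zn(H2O)4]^2+: Ligand charges: water is neutral. With an overall charge of +2 the zinc centre must be in the +2 oxidation state. Group 12 minus oxidation state 2 gives a d¹⁰ configuration. A d¹⁰ ion has no crystal-field stabilisation preference between square planar and tetrahedral, so four ligands adopt the sterically favoured tetrahedral geometry. → tetrahedral.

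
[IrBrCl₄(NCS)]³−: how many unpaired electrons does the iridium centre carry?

0 unpaired electrons

Summing ligand charges against the −3 overall charge gives an oxidation state of +3 for iridium.
Ir sits in group 9, so the d-electron count is 9 − 3 = 6.
The spin state decides the count: a 5d ion has a large Δₒ and is invariably low-spin.
An octahedral low-spin d⁶ ion is t₂g⁶e_g⁰, giving 0 unpaired electrons.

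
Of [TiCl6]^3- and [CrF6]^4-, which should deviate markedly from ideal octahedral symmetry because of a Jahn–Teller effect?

[CrF6]^4-

[TiCl6]^3-: Ligand charges: each chloride is −1. With an overall charge of −3 the titanium centre must be in the +3 oxidation state. Group 4 minus oxidation state 3 gives a d¹ configuration. The d¹ configuration leaves the e_g set evenly filled (or empty) — no strong Jahn–Teller driving force.
[CrF6]^4-: Each fluoride is −1; balancing the −4 overall charge requires Cr(II). Chromium is a group-6 element; Cr(II) is therefore d⁴. Fluoride is a weak-field ligand for a first-row metal, so the complex is high-spin. The t₂g³e_g¹ (high-spin) configuration has an unevenly filled e_g set; the Jahn–Teller theorem predicts a tetragonal distortion (typically axial elongation) to lift the degeneracy.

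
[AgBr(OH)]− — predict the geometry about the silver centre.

linear

Each bromide is −1; each hydroxide is −1; balancing the −1 overall charge requires Ag(I).
Ag sits in group 11, so the d-electron count is 11 − 1 = 10.
With 2 monodentate ligands the coordination number is 2.
A d¹⁰ ion with only two ligands adopts a linear arrangement (sp hybridisation; no CFSE preference).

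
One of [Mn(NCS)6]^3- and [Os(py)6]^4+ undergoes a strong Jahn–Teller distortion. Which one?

[Mn(NCS)6]^3-

[Mn(NCS)6]^3-: Each isothiocyanate is −1; balancing the −3 overall charge requires Mn(III). Mn sits in group 7, so the d-electron count is 7 − 3 = 4. Isothiocyanate is a weak-field ligand for a first-row metal, so the complex is high-spin. The t₂g³e_g¹ (high-spin) configuration has an unevenly filled e_g set; the Jahn–Teller theorem predicts a tetragonal distortion (typically axial elongation) to lift the degeneracy.
[Os(py)6]^4+: Ligand charges: pyridine is neutral. With an overall charge of +4 the osmium centre must be in the +4 oxidation state. Osmium is a group-8 element; Os(IV) is therefore d⁴. A 5d ion has a large Δₒ and is invariably low-spin. The d⁴ configuration leaves the e_g set evenly filled (or empty) — no strong Jahn–Teller driving force.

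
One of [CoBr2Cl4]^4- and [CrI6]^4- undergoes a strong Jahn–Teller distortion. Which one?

[CrI6]^4-

[CoBr2Cl4]^4-: Summing ligand charges against the −4 overall charge gives an oxidation state of +2 for cobalt. Cobalt is a group-9 element; Co(II) is therefore d⁷. Bromide and chloride are weak-field ligands for a first-row metal, so the complex is high-spin. The d⁷ configuration leaves the e_g set evenly filled (or empty) — no strong Jahn–Teller driving force.
[CrI6]^4-: Each iodide is −1; balancing the −4 overall charge requires Cr(II). Chromium is a group-6 element; Cr(II) is therefore d⁴. Iodide is a weak-field ligand for a first-row metal, so the complex is high-spin. The t₂g³e_g¹ (high-spin) configuration has an unevenly filled e_g set; the Jahn–Teller theorem predicts a tetragonal distortion (typically axial elongation) to lift the degeneracy.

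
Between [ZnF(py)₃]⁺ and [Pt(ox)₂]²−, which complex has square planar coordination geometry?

For [ZnF(py)₃]⁺: Summing ligand charges against the +1 overall charge gives an oxidation state of +2 for zinc. Zn sits in group 12, so the d-electron count is 12 − 2 = 10. A d¹⁰ ion has no crystal-field stabilisation preference between square planar and tetrahedral, so four ligands adopt the sterically favoured tetrahedral geometry. → tetrahedral.
For [Pt(ox)₂]²−: Each oxalate is −2; balancing the −2 overall charge requires Pt(II). Pt sits in group 10, so the d-electron count is 10 − 2 = 8. A 5d d⁸ ion has a large crystal-field splitting; square planar leaves the high-energy d_{x²−y²} orbital empty and maximises CFSE. → square planar.

[Pt(ox)₂]²−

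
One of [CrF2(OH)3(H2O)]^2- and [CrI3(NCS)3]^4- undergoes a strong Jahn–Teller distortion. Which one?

[CrI3(NCS)3]^4-

[CrF2(OH)3(H2O)]^2-: Each fluoride is −1; each hydroxide is −1; water is neutral; balancing the −2 overall charge requires Cr(III). Cr sits in group 6, so the d-electron count is 6 − 3 = 3. The d³ configuration leaves the e_g set evenly filled (or empty) — no strong Jahn–Teller driving force.
[CrI3(NCS)3]^4-: Summing ligand charges against the −4 overall charge gives an oxidation state of +2 for chromium. Chromium is a group-6 element; Cr(II) is therefore d⁴. Iodide and isothiocyanate are weak-field ligands for a first-row metal, so the complex is high-spin. The t₂g³e_g¹ (high-spin) configuration has an unevenly filled e_g set; the Jahn–Teller theorem predicts a tetragonal distortion (typically axial elongation) to lift the degeneracy.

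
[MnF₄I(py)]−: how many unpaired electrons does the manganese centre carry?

3 unpaired electrons

Ligand charges: each fluoride is −1; each iodide is −1; pyridine is neutral. With an overall charge of −1 the manganese centre must be in the +4 oxidation state.
Group 7 minus oxidation state 4 gives a d³ configuration.
In an octahedral field the d³ configuration is t₂g³e_g⁰ (only one arrangement possible), giving 3 unpaired electrons.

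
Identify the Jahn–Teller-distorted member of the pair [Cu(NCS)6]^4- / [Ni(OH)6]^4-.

[Cu(NCS)6]^4-: Summing ligand charges against the −4 overall charge gives an oxidation state of +2 for copper. Cu sits in group 11, so the d-electron count is 11 − 2 = 9. The t₂g⁶e_g³ configuration has an unevenly filled e_g set; the Jahn–Teller theorem predicts a tetragonal distortion (typically axial elongation) to lift the degeneracy.
[Ni(OH)6]^4-: Ligand charges: each hydroxide is −1. With an overall charge of −4 the nickel centre must be in the +2 oxidation state. Ni sits in group 10, so the d-electron count is 10 − 2 = 8. The d⁸ configuration leaves the e_g set evenly filled (or empty) — no strong Jahn–Teller driving force.

[Cu(NCS)6]^4-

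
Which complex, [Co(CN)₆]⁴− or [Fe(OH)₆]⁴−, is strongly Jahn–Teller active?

[Co(CN)₆]⁴−: Summing ligand charges against the −4 overall charge gives an oxidation state of +2 for cobalt. Group 9 minus oxidation state 2 gives a d⁷ configuration. Cyanide is a strong-field ligand (high in the spectrochemical series) for a first-row metal, so the complex is low-spin. The t₂g⁶e_g¹ (low-spin) configuration has an unevenly filled e_g set; the Jahn–Teller theorem predicts a tetragonal distortion (typically axial elongation) to lift the degeneracy.
[Fe(OH)₆]⁴−: Each hydroxide is −1; balancing the −4 overall charge requires Fe(II). Group 8 minus oxidation state 2 gives a d⁶ configuration. Hydroxide is a weak-field ligand for a first-row metal, so the complex is high-spin. The d⁶ configuration leaves the e_g set evenly filled (or empty) — no strong Jahn–Teller driving force.

[Co(CN)₆]⁴−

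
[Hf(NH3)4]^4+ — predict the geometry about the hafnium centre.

Ammonia is neutral; balancing the +4 overall charge requires Hf(IV).
Hf sits in group 4, so the d-electron count is 4 − 4 = 0.
Coordination number: 4.
A d⁰ ion has no crystal-field stabilisation preference between square planar and tetrahedral, so four ligands adopt the sterically favoured tetrahedral geometry.

tetrahedral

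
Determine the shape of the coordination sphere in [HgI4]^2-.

Each iodide is −1; balancing the −2 overall charge requires Hg(II).
Mercury is a group-12 element; Hg(II) is therefore d¹⁰.
Coordination number: 4.
A d¹⁰ ion has no crystal-field stabilisation preference between square planar and tetrahedral, so four ligands adopt the sterically favoured tetrahedral geometry.

tetrahedral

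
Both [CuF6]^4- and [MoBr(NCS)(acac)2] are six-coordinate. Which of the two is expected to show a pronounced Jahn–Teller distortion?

[CuF6]^4-: Each fluoride is −1; balancing the −4 overall charge requires Cu(II). Cu sits in group 11, so the d-electron count is 11 − 2 = 9. The t₂g⁶e_g³ configuration has an unevenly filled e_g set; the Jahn–Teller theorem predicts a tetragonal distortion (typically axial elongation) to lift the degeneracy.
[MoBr(NCS)(acac)2]: Summing ligand charges against the 0 overall charge gives an oxidation state of +4 for molybdenum. Group 6 minus oxidation state 4 gives a d² configuration. The d² configuration leaves the e_g set evenly filled (or empty) — no strong Jahn–Teller driving force.

[CuF6]^4-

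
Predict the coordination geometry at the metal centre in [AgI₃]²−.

trigonal planar

Ligand charges: each iodide is −1. With an overall charge of −2 the silver centre must be in the +1 oxidation state.
Group 11 minus oxidation state 1 gives a d¹⁰ configuration.
With 3 monodentate ligands the coordination number is 3.
Three ligands around a d¹⁰ centre minimise repulsion in a trigonal-planar arrangement.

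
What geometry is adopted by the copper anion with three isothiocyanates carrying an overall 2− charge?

trigonal planar

Each isothiocyanate is −1; balancing the −2 overall charge requires Cu(I).
Copper is a group-11 element; Cu(I) is therefore d¹⁰.
With 3 monodentate ligands the coordination number is 3.
Three ligands around a d¹⁰ centre minimise repulsion in a trigonal-planar arrangement.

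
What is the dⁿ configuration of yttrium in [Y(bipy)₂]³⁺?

d⁰

Summing ligand charges against the +3 overall charge gives an oxidation state of +3 for yttrium.
Y sits in group 3, so the d-electron count is 3 − 3 = 0.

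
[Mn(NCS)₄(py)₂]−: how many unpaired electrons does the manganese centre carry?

Each isothiocyanate is −1; pyridine is neutral; balancing the −1 overall charge requires Mn(III).
Group 7 minus oxidation state 3 gives a d⁴ configuration.
The spin state decides the count: Isothiocyanate is a weak-field ligand for a first-row metal, so the complex is high-spin.
An octahedral high-spin d⁴ ion is t₂g³e_g¹, giving 4 unpaired electrons.

4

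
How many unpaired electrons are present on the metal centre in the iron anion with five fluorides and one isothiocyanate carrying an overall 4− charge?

Each fluoride is −1; each isothiocyanate is −1; balancing the −4 overall charge requires Fe(II).
Group 8 minus oxidation state 2 gives a d⁶ configuration.
The spin state decides the count: Fluoride and isothiocyanate are weak-field ligands for a first-row metal, so the complex is high-spin.
An octahedral high-spin d⁶ ion is t₂g⁴e_g², giving 4 unpaired electrons.

4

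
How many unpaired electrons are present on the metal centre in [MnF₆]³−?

Summing ligand charges against the −3 overall charge gives an oxidation state of +3 for manganese.
Mn sits in group 7, so the d-electron count is 7 − 3 = 4.
The spin state decides the count: Fluoride is a weak-field ligand for a first-row metal, so the complex is high-spin.
An octahedral high-spin d⁴ ion is t₂g³e_g¹, giving 4 unpaired electrons.

4 unpaired electrons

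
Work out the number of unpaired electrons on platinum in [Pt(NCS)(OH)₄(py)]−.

Each isothiocyanate is −1; each hydroxide is −1; pyridine is neutral; balancing the −1 overall charge requires Pt(IV).
Group 10 minus oxidation state 4 gives a d⁶ configuration.
The spin state decides the count: a 5d ion has a large Δₒ and is invariably low-spin.
An octahedral low-spin d⁶ ion is t₂g⁶e_g⁰, giving 0 unpaired electrons.

0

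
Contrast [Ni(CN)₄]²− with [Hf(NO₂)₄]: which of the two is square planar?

For [Ni(CN)₄]²−: Ligand charges: each cyanide is −1. With an overall charge of −2 the nickel centre must be in the +2 oxidation state. Nickel is a group-10 element; Ni(II) is therefore d⁸. Cyanide is a strong-field ligand (high in the spectrochemical series). A 3d d⁸ ion with strong-field ligands gains enough CFSE to favour square planar over tetrahedral. → square planar.
For [Hf(NO₂)₄]: Ligand charges: each nitro (N-bound nitrite) is −1. With an overall charge of 0 the hafnium centre must be in the +4 oxidation state. Group 4 minus oxidation state 4 gives a d⁰ configuration. A d⁰ ion has no crystal-field stabilisation preference between square planar and tetrahedral, so four ligands adopt the sterically favoured tetrahedral geometry. → tetrahedral.

[Ni(CN)₄]²−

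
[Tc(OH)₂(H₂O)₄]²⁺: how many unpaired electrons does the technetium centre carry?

Ligand charges: each hydroxide is −1; water is neutral. With an overall charge of +2 the technetium centre must be in the +4 oxidation state.
Group 7 minus oxidation state 4 gives a d³ configuration.
In an octahedral field the d³ configuration is t₂g³e_g⁰ (only one arrangement possible), giving 3 unpaired electrons.

3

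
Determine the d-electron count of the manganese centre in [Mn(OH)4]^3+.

d0

Ligand charges: each hydroxide is −1. With an overall charge of +3 the manganese centre must be in the +7 oxidation state.
Group 7 minus oxidation state 7 gives a d⁰ configuration.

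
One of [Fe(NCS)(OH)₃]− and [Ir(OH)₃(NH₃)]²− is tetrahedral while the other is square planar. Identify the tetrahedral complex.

For [Fe(NCS)(OH)₃]−: Summing ligand charges against the −1 overall charge gives an oxidation state of +3 for iron. Group 8 minus oxidation state 3 gives a d⁵ configuration. A high-spin d⁵ ion has zero CFSE in either geometry, so four ligands adopt the sterically favoured tetrahedral geometry. → tetrahedral.
For [Ir(OH)₃(NH₃)]²−: Each hydroxide is −1; ammonia is neutral; balancing the −2 overall charge requires Ir(I). Iridium is a group-9 element; Ir(I) is therefore d⁸. A 5d d⁸ ion has a large crystal-field splitting; square planar leaves the high-energy d_{x²−y²} orbital empty and maximises CFSE. → square planar.

[Fe(NCS)(OH)₃]−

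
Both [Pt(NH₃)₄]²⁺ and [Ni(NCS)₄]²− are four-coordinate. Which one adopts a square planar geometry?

For [Pt(NH₃)₄]²⁺: Ammonia is neutral; balancing the +2 overall charge requires Pt(II). Pt sits in group 10, so the d-electron count is 10 − 2 = 8. A 5d d⁸ ion has a large crystal-field splitting; square planar leaves the high-energy d_{x²−y²} orbital empty and maximises CFSE. → square planar.
For [Ni(NCS)₄]²−: Ligand charges: each isothiocyanate is −1. With an overall charge of −2 the nickel centre must be in the +2 oxidation state. Nickel is a group-10 element; Ni(II) is therefore d⁸. Isothiocyanate is a weak-field ligand. With weak-field ligands the CFSE gain from square planar is small, so a 3d d⁸ ion takes the sterically preferred tetrahedral geometry. → tetrahedral.

[Pt(NH₃)₄]²⁺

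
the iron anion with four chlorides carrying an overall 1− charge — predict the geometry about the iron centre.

Summing ligand charges against the −1 overall charge gives an oxidation state of +3 for iron.
Group 8 minus oxidation state 3 gives a d⁵ configuration.
With 4 monodentate ligands the coordination number is 4.
Chloride is a weak-field ligand.
A high-spin d⁵ ion has zero CFSE in either geometry, so four ligands adopt the sterically favoured tetrahedral geometry.

tetrahedral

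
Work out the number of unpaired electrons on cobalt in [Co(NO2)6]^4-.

1 unpaired electron

Each nitro (N-bound nitrite) is −1; balancing the −4 overall charge requires Co(II).
Cobalt is a group-9 element; Co(II) is therefore d⁷.
The spin state decides the count: Nitro (N-bound nitrite) is a strong-field ligand (high in the spectrochemical series) for a first-row metal, so the complex is low-spin.
An octahedral low-spin d⁷ ion is t₂g⁶e_g¹, giving 1 unpaired electron.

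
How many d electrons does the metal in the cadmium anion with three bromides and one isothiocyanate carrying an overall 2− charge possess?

Summing ligand charges against the −2 overall charge gives an oxidation state of +2 for cadmium.
Cadmium is a group-12 element; Cd(II) is therefore d¹⁰.

d¹⁰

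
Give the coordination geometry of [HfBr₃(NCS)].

Summing ligand charges against the 0 overall charge gives an oxidation state of +4 for hafnium.
Hf sits in group 4, so the d-electron count is 4 − 4 = 0.
With 4 monodentate ligands the coordination number is 4.
A d⁰ ion has no crystal-field stabilisation preference between square planar and tetrahedral, so four ligands adopt the sterically favoured tetrahedral geometry.

tetrahedral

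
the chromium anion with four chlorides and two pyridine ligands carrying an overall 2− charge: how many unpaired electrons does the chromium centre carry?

4 unpaired electrons

Ligand charges: each chloride is −1; pyridine is neutral. With an overall charge of −2 the chromium centre must be in the +2 oxidation state.
Cr sits in group 6, so the d-electron count is 6 − 2 = 4.
The spin state decides the count: Chloride is a weak-field ligand for a first-row metal, so the complex is high-spin.
An octahedral high-spin d⁴ ion is t₂g³e_g¹, giving 4 unpaired electrons.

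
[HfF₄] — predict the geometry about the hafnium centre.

tetrahedral

Summing ligand charges against the 0 overall charge gives an oxidation state of +4 for hafnium.
Hf sits in group 4, so the d-electron count is 4 − 4 = 0.
Coordination number: 4.
A d⁰ ion has no crystal-field stabilisation preference between square planar and tetrahedral, so four ligands adopt the sterically favoured tetrahedral geometry.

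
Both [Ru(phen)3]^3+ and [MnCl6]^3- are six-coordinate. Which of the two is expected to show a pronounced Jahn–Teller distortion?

[Ru(phen)3]^3+: Summing ligand charges against the +3 overall charge gives an oxidation state of +3 for ruthenium. Ruthenium is a group-8 element; Ru(III) is therefore d⁵. A 4d ion has a large Δₒ and is invariably low-spin. The d⁵ configuration leaves the e_g set evenly filled (or empty) — no strong Jahn–Teller driving force.
[MnCl6]^3-: Ligand charges: each chloride is −1. With an overall charge of −3 the manganese centre must be in the +3 oxidation state. Manganese is a group-7 element; Mn(III) is therefore d⁴. Chloride is a weak-field ligand for a first-row metal, so the complex is high-spin. The t₂g³e_g¹ (high-spin) configuration has an unevenly filled e_g set; the Jahn–Teller theorem predicts a tetragonal distortion (typically axial elongation) to lift the degeneracy.

[MnCl6]^3-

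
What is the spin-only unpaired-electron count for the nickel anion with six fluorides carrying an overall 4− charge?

Ligand charges: each fluoride is −1. With an overall charge of −4 the nickel centre must be in the +2 oxidation state.
Ni sits in group 10, so the d-electron count is 10 − 2 = 8.
In an octahedral field the d⁸ configuration is t₂g⁶e_g² (only one arrangement possible), giving 2 unpaired electrons.

2 unpaired electrons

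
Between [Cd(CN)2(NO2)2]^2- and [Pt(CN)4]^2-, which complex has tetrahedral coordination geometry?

For [Cd(CN)2(NO2)2]^2-: Summing ligand charges against the −2 overall charge gives an oxidation state of +2 for cadmium. Cadmium is a group-12 element; Cd(II) is therefore d¹⁰. A d¹⁰ ion has no crystal-field stabilisation preference between square planar and tetrahedral, so four ligands adopt the sterically favoured tetrahedral geometry. → tetrahedral.
For [Pt(CN)4]^2-: Each cyanide is −1; balancing the −2 overall charge requires Pt(II). Platinum is a group-10 element; Pt(II) is therefore d⁸. A 5d d⁸ ion has a large crystal-field splitting; square planar leaves the high-energy d_{x²−y²} orbital empty and maximises CFSE. → square planar.

[Cd(CN)2(NO2)2]^2-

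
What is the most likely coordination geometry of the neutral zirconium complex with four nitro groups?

tetrahedral

Summing ligand charges against the 0 overall charge gives an oxidation state of +4 for zirconium.
Zr sits in group 4, so the d-electron count is 4 − 4 = 0.
Coordination number: 4.
A d⁰ ion has no crystal-field stabilisation preference between square planar and tetrahedral, so four ligands adopt the sterically favoured tetrahedral geometry.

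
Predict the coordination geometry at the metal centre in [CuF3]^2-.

trigonal planar

Ligand charges: each fluoride is −1. With an overall charge of −2 the copper centre must be in the +1 oxidation state.
Cu sits in group 11, so the d-electron count is 11 − 1 = 10.
Coordination number: 3.
Three ligands around a d¹⁰ centre minimise repulsion in a trigonal-planar arrangement.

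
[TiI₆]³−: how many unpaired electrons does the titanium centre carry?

1

Each iodide is −1; balancing the −3 overall charge requires Ti(III).
Titanium is a group-4 element; Ti(III) is therefore d¹.
In an octahedral field the d¹ configuration is t₂g¹e_g⁰ (only one arrangement possible), giving 1 unpaired electron.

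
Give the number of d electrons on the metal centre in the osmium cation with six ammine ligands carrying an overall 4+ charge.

d4

Ligand charges: ammonia is neutral. With an overall charge of +4 the osmium centre must be in the +4 oxidation state.
Osmium is a group-8 element; Os(IV) is therefore d⁴.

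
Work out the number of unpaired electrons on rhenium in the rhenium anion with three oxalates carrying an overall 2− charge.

3

Ligand charges: each oxalate is −2. With an overall charge of −2 the rhenium centre must be in the +4 oxidation state.
Group 7 minus oxidation state 4 gives a d³ configuration.
Counting donor atoms: 3×oxalate (bidentate) → 6 donors. Coordination number = 6.
In an octahedral field the d³ configuration is t₂g³e_g⁰ (only one arrangement possible), giving 3 unpaired electrons.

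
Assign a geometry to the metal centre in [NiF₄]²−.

Summing ligand charges against the −2 overall charge gives an oxidation state of +2 for nickel.
Ni sits in group 10, so the d-electron count is 10 − 2 = 8.
Coordination number: 4.
Fluoride is a weak-field ligand.
With weak-field ligands the CFSE gain from square planar is small, so a 3d d⁸ ion takes the sterically preferred tetrahedral geometry.

tetrahedral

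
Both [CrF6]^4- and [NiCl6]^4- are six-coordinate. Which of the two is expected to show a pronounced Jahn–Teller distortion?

[CrF6]^4-

[CrF6]^4-: Ligand charges: each fluoride is −1. With an overall charge of −4 the chromium centre must be in the +2 oxidation state. Chromium is a group-6 element; Cr(II) is therefore d⁴. Fluoride is a weak-field ligand for a first-row metal, so the complex is high-spin. The t₂g³e_g¹ (high-spin) configuration has an unevenly filled e_g set; the Jahn–Teller theorem predicts a tetragonal distortion (typically axial elongation) to lift the degeneracy.
[NiCl6]^4-: Ligand charges: each chloride is −1. With an overall charge of −4 the nickel centre must be in the +2 oxidation state. Ni sits in group 10, so the d-electron count is 10 − 2 = 8. The d⁸ configuration leaves the e_g set evenly filled (or empty) — no strong Jahn–Teller driving force.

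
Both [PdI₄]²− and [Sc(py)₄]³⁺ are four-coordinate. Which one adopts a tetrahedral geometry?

[Sc(py)₄]³⁺

For [PdI₄]²−: Ligand charges: each iodide is −1. With an overall charge of −2 the palladium centre must be in the +2 oxidation state. Group 10 minus oxidation state 2 gives a d⁸ configuration. A 4d d⁸ ion has a large crystal-field splitting; square planar leaves the high-energy d_{x²−y²} orbital empty and maximises CFSE. → square planar.
For [Sc(py)₄]³⁺: Pyridine is neutral; balancing the +3 overall charge requires Sc(III). Group 3 minus oxidation state 3 gives a d⁰ configuration. A d⁰ ion has no crystal-field stabilisation preference between square planar and tetrahedral, so four ligands adopt the sterically favoured tetrahedral geometry. → tetrahedral.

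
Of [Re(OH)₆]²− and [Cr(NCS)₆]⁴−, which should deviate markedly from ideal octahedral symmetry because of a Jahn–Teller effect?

[Re(OH)₆]²−: Each hydroxide is −1; balancing the −2 overall charge requires Re(IV). Rhenium is a group-7 element; Re(IV) is therefore d³. The d³ configuration leaves the e_g set evenly filled (or empty) — no strong Jahn–Teller driving force.
[Cr(NCS)₆]⁴−: Each isothiocyanate is −1; balancing the −4 overall charge requires Cr(II). Group 6 minus oxidation state 2 gives a d⁴ configuration. Isothiocyanate is a weak-field ligand for a first-row metal, so the complex is high-spin. The t₂g³e_g¹ (high-spin) configuration has an unevenly filled e_g set; the Jahn–Teller theorem predicts a tetragonal distortion (typically axial elongation) to lift the degeneracy.

[Cr(NCS)₆]⁴−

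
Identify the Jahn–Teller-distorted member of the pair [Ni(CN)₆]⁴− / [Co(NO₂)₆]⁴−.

[Ni(CN)₆]⁴−: Summing ligand charges against the −4 overall charge gives an oxidation state of +2 for nickel. Ni sits in group 10, so the d-electron count is 10 − 2 = 8. The d⁸ configuration leaves the e_g set evenly filled (or empty) — no strong Jahn–Teller driving force.
[Co(NO₂)₆]⁴−: Summing ligand charges against the −4 overall charge gives an oxidation state of +2 for cobalt. Group 9 minus oxidation state 2 gives a d⁷ configuration. Nitro (N-bound nitrite) is a strong-field ligand (high in the spectrochemical series) for a first-row metal, so the complex is low-spin. The t₂g⁶e_g¹ (low-spin) configuration has an unevenly filled e_g set; the Jahn–Teller theorem predicts a tetragonal distortion (typically axial elongation) to lift the degeneracy.

[Co(NO₂)₆]⁴−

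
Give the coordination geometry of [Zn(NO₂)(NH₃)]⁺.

Ligand charges: each nitro (N-bound nitrite) is −1; ammonia is neutral. With an overall charge of +1 the zinc centre must be in the +2 oxidation state.
Zinc is a group-12 element; Zn(II) is therefore d¹⁰.
Coordination number: 2.
A d¹⁰ ion with only two ligands adopts a linear arrangement (sp hybridisation; no CFSE preference).

linear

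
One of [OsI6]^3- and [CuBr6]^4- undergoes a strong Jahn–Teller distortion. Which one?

[OsI6]^3-: Summing ligand charges against the −3 overall charge gives an oxidation state of +3 for osmium. Os sits in group 8, so the d-electron count is 8 − 3 = 5. A 5d ion has a large Δₒ and is invariably low-spin. The d⁵ configuration leaves the e_g set evenly filled (or empty) — no strong Jahn–Teller driving force.
[CuBr6]^4-: Summing ligand charges against the −4 overall charge gives an oxidation state of +2 for copper. Group 11 minus oxidation state 2 gives a d⁹ configuration. The t₂g⁶e_g³ configuration has an unevenly filled e_g set; the Jahn–Teller theorem predicts a tetragonal distortion (typically axial elongation) to lift the degeneracy.

[CuBr6]^4-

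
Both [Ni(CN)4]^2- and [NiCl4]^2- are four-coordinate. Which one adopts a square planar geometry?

[Ni(CN)4]^2-

For [Ni(CN)4]^2-: Summing ligand charges against the −2 overall charge gives an oxidation state of +2 for nickel. Group 10 minus oxidation state 2 gives a d⁸ configuration. Cyanide is a strong-field ligand (high in the spectrochemical series). A 3d d⁸ ion with strong-field ligands gains enough CFSE to favour square planar over tetrahedral. → square planar.
For [NiCl4]^2-: Summing ligand charges against the −2 overall charge gives an oxidation state of +2 for nickel. Nickel is a group-10 element; Ni(II) is therefore d⁸. Chloride is a weak-field ligand. With weak-field ligands the CFSE gain from square planar is small, so a 3d d⁸ ion takes the sterically preferred tetrahedral geometry. → tetrahedral.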